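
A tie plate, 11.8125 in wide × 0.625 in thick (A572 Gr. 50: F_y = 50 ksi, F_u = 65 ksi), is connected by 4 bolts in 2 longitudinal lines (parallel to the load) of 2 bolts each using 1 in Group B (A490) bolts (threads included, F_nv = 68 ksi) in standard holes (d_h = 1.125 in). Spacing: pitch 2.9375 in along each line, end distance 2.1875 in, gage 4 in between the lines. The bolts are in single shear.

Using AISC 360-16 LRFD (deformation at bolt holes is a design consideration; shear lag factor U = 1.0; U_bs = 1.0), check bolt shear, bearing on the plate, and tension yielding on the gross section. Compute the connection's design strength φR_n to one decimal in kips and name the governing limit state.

160.2 kips (bolt shear governs)

Bolt shear: A_b = π(1)²/4 = 0.7854 in². φR_n = 0.75 × 68 × 0.7854 × 4 × 1 = 160.2 kips.
Bearing (0.625 in plate, F_u = 65 ksi): end bolts L_c = 2.1875 − 1.125/2 = 1.625, R_n = min(1.2×1.625×0.625×65, 2.4×1×0.625×65) = 79.219 kips/bolt; interior L_c = 2.9375 − 1.125 = 1.8125, R_n = 88.359 kips/bolt. φR_n = 0.75 × (2×79.219 + 2×88.359) = 251.4 kips.
Tension yield (gross): A_g = 11.8125×0.625 = 7.3828 in². φR_n = 0.90 × 50 × 7.3828 = 332.2 kips.
Governing: min(160.2, 251.4, 332.2) = 160.2 kips → bolt shear.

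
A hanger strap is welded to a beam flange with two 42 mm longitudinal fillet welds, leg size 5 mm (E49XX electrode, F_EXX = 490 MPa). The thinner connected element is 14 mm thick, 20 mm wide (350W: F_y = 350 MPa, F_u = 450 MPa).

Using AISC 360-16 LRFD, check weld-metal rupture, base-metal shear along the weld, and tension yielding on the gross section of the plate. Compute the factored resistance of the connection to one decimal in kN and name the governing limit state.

Weld metal: throat = 0.707×5 = 3.535 mm, L = 2×42 = 84 mm. φR_n = 0.75 × 0.6 × 490 × 3.535 × 84 = 65.5 kN.
Base metal shear (14 mm plate): yield φR_n = 1.0×0.6×350×14×84 = 247.0 kN; rupture φR_n = 0.75×0.6×450×14×84 = 238.1 kN; take 238.1 kN (rupture).
Tension yield (gross): A_g = 20×14 = 280 mm². φR_n = 0.90 × 350 × 280 = 88.2 kN.
Governing: min(65.5, 238.1, 88.2) = 65.5 kN → weld metal.

65.5 kN (weld metal governs)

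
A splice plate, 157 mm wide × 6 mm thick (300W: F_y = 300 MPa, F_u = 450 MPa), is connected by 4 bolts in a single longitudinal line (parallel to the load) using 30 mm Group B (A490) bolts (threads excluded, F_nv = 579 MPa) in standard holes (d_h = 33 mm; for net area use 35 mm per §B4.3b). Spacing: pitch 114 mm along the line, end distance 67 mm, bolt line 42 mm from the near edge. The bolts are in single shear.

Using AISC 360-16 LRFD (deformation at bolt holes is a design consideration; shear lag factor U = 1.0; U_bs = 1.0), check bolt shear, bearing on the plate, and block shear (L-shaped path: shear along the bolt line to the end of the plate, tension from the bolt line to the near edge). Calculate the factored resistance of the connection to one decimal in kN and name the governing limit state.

Bolt shear: A_b = π(30)²/4 = 706.86 mm². φR_n = 0.75 × 579 × 706.86 × 4 × 1 = 1227.8 kN.
Bearing (6 mm plate, F_u = 450 MPa): end bolts L_c = 67 − 33/2 = 50.5, R_n = min(1.2×50.5×6×450, 2.4×30×6×450) = 163.62 kN/bolt; interior L_c = 114 − 33 = 81, R_n = 194.4 kN/bolt. φR_n = 0.75 × (1×163.62 + 3×194.4) = 560.1 kN.
Block shear: shear path 1×[67+3×114] = 1×409 mm, A_gv = 2454, A_nv = 1×(409 − 3.5×35)×6 = 1719 mm²; tension to near edge: (42 − 0.5×35)×6 = 147 mm². R_n = min(0.6×450×1719, 0.6×300×2454) + 1.0×450×147 = min(464.13, 441.72) + 66.15 = 507.87 kN. φR_n = 0.75 × 507.87 = 380.9 kN.
Governing: min(1227.8, 560.1, 380.9) = 380.9 kN → block shear.

380.9 kN (block shear governs)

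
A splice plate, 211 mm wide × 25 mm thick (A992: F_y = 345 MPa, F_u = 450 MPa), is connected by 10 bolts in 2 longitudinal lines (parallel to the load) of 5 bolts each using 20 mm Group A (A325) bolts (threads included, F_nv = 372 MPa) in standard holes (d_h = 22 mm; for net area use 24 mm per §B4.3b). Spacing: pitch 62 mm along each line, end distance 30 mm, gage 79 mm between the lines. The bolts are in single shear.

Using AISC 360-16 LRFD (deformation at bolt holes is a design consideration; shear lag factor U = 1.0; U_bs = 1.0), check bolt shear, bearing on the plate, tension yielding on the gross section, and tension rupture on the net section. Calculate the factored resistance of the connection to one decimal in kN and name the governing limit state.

Bolt shear: A_b = π(20)²/4 = 314.16 mm². φR_n = 0.75 × 372 × 314.16 × 10 × 1 = 876.5 kN.
Bearing (25 mm plate, F_u = 450 MPa): end bolts L_c = 30 − 22/2 = 19, R_n = min(1.2×19×25×450, 2.4×20×25×450) = 256.5 kN/bolt; interior L_c = 62 − 22 = 40, R_n = 540 kN/bolt. φR_n = 0.75 × (2×256.5 + 8×540) = 3624.8 kN.
Tension yield (gross): A_g = 211×25 = 5275 mm². φR_n = 0.90 × 345 × 5275 = 1637.9 kN.
Tension rupture (net): A_n = (211 − 2×24)×25 = 4075 mm² (U = 1.0, A_e = A_n). φR_n = 0.75 × 450 × 4075 = 1375.3 kN.
Governing: min(876.5, 3624.8, 1637.9, 1375.3) = 876.5 kN → bolt shear.

876.5 kN (bolt shear governs)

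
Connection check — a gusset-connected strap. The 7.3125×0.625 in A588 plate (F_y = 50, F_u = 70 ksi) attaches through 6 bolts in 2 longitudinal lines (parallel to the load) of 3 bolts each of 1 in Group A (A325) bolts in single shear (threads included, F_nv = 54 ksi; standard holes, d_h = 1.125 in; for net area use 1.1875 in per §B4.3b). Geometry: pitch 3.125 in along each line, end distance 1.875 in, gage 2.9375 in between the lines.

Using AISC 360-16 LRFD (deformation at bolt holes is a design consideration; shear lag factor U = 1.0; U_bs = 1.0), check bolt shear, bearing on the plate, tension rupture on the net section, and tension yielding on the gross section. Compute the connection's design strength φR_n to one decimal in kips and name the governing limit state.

Bolt shear: A_b = π(1)²/4 = 0.7854 in². φR_n = 0.75 × 54 × 0.7854 × 6 × 1 = 190.9 kips.
Bearing (0.625 in plate, F_u = 70 ksi): end bolts L_c = 1.875 − 1.125/2 = 1.3125, R_n = min(1.2×1.3125×0.625×70, 2.4×1×0.625×70) = 68.906 kips/bolt; interior L_c = 3.125 − 1.125 = 2, R_n = 105 kips/bolt. φR_n = 0.75 × (2×68.906 + 4×105) = 418.4 kips.
Tension rupture (net): A_n = (7.3125 − 2×1.1875)×0.625 = 3.0859 in² (U = 1.0, A_e = A_n). φR_n = 0.75 × 70 × 3.0859 = 162.0 kips.
Tension yield (gross): A_g = 7.3125×0.625 = 4.5703 in². φR_n = 0.90 × 50 × 4.5703 = 205.7 kips.
Governing: min(190.9, 418.4, 162.0, 205.7) = 162.0 kips → net-section rupture.

162.0 kips (net-section rupture governs)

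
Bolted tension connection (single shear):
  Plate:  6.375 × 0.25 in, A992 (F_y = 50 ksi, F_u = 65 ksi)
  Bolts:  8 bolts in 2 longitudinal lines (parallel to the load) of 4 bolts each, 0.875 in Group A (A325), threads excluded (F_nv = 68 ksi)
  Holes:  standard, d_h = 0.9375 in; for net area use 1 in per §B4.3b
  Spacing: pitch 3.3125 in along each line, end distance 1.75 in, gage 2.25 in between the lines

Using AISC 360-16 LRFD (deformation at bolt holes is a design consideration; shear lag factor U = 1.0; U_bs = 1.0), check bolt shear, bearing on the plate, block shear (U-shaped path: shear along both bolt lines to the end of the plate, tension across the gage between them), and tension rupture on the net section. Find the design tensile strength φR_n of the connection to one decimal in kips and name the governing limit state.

53.3 kips (net-section rupture governs)

Bolt shear: A_b = π(0.875)²/4 = 0.60132 in². φR_n = 0.75 × 68 × 0.60132 × 8 × 1 = 245.3 kips.
Bearing (0.25 in plate, F_u = 65 ksi): end bolts L_c = 1.75 − 0.9375/2 = 1.28125, R_n = min(1.2×1.28125×0.25×65, 2.4×0.875×0.25×65) = 24.984 kips/bolt; interior L_c = 3.3125 − 0.9375 = 2.375, R_n = 34.125 kips/bolt. φR_n = 0.75 × (2×24.984 + 6×34.125) = 191.0 kips.
Block shear: shear path 2×[1.75+3×3.3125] = 2×11.6875 in, A_gv = 5.8438, A_nv = 2×(11.6875 − 3.5×1)×0.25 = 4.0938 in²; tension across gage: (2.25 − 1×1)×0.25 = 0.3125 in². R_n = min(0.6×65×4.0938, 0.6×50×5.8438) + 1.0×65×0.3125 = min(159.66, 175.31) + 20.313 = 179.97 kips. φR_n = 0.75 × 179.97 = 135.0 kips.
Tension rupture (net): A_n = (6.375 − 2×1)×0.25 = 1.0938 in² (U = 1.0, A_e = A_n). φR_n = 0.75 × 65 × 1.0938 = 53.3 kips.
Governing: min(245.3, 191.0, 135.0, 53.3) = 53.3 kips → net-section rupture.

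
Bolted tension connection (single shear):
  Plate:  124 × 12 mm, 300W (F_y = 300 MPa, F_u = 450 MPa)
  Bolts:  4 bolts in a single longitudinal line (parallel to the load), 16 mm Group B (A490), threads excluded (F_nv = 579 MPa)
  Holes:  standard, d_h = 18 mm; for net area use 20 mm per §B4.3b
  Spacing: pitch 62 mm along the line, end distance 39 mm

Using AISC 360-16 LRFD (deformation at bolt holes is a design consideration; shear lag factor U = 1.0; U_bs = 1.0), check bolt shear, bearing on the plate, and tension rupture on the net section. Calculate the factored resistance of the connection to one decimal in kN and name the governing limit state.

349.2 kN (bolt shear governs)

Bolt shear: A_b = π(16)²/4 = 201.06 mm². φR_n = 0.75 × 579 × 201.06 × 4 × 1 = 349.2 kN.
Bearing (12 mm plate, F_u = 450 MPa): end bolts L_c = 39 − 18/2 = 30, R_n = min(1.2×30×12×450, 2.4×16×12×450) = 194.4 kN/bolt; interior L_c = 62 − 18 = 44, R_n = 207.36 kN/bolt. φR_n = 0.75 × (1×194.4 + 3×207.36) = 612.4 kN.
Tension rupture (net): A_n = (124 − 1×20)×12 = 1248 mm² (U = 1.0, A_e = A_n). φR_n = 0.75 × 450 × 1248 = 421.2 kN.
Governing: min(349.2, 612.4, 421.2) = 349.2 kN → bolt shear.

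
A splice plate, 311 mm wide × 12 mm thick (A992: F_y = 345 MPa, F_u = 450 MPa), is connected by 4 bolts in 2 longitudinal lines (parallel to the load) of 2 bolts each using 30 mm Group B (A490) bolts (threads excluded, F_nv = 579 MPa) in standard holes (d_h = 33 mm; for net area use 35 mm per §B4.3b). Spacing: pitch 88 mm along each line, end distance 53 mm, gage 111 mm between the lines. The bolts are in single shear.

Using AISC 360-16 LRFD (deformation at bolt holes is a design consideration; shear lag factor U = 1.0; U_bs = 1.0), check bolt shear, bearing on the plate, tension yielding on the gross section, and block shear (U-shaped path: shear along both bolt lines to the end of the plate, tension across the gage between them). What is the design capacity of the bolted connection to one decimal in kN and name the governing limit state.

Bolt shear: A_b = π(30)²/4 = 706.86 mm². φR_n = 0.75 × 579 × 706.86 × 4 × 1 = 1227.8 kN.
Bearing (12 mm plate, F_u = 450 MPa): end bolts L_c = 53 − 33/2 = 36.5, R_n = min(1.2×36.5×12×450, 2.4×30×12×450) = 236.52 kN/bolt; interior L_c = 88 − 33 = 55, R_n = 356.4 kN/bolt. φR_n = 0.75 × (2×236.52 + 2×356.4) = 889.4 kN.
Tension yield (gross): A_g = 311×12 = 3732 mm². φR_n = 0.90 × 345 × 3732 = 1158.8 kN.
Block shear: shear path 2×[53+1×88] = 2×141 mm, A_gv = 3384, A_nv = 2×(141 − 1.5×35)×12 = 2124 mm²; tension across gage: (111 − 1×35)×12 = 912 mm². R_n = min(0.6×450×2124, 0.6×345×3384) + 1.0×450×912 = min(573.48, 700.49) + 410.4 = 983.88 kN. φR_n = 0.75 × 983.88 = 737.9 kN.
Governing: min(1227.8, 889.4, 1158.8, 737.9) = 737.9 kN → block shear.

737.9 kN (block shear governs)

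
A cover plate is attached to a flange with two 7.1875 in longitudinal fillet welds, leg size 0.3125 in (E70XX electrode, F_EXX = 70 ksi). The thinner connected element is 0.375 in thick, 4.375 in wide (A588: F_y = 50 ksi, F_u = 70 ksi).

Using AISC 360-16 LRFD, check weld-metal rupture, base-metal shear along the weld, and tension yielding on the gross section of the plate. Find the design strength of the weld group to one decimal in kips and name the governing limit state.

Weld metal: throat = 0.707×0.3125 = 0.22094 in, L = 2×7.1875 = 14.375 in. φR_n = 0.75 × 0.6 × 70 × 0.22094 × 14.375 = 100.0 kips.
Base metal shear (0.375 in plate): yield φR_n = 1.0×0.6×50×0.375×14.375 = 161.7 kips; rupture φR_n = 0.75×0.6×70×0.375×14.375 = 169.8 kips; take 161.7 kips (yield).
Tension yield (gross): A_g = 4.375×0.375 = 1.6406 in². φR_n = 0.90 × 50 × 1.6406 = 73.8 kips.
Governing: min(100.0, 161.7, 73.8) = 73.8 kips → gross-section yield.

73.8 kips (gross-section yield governs)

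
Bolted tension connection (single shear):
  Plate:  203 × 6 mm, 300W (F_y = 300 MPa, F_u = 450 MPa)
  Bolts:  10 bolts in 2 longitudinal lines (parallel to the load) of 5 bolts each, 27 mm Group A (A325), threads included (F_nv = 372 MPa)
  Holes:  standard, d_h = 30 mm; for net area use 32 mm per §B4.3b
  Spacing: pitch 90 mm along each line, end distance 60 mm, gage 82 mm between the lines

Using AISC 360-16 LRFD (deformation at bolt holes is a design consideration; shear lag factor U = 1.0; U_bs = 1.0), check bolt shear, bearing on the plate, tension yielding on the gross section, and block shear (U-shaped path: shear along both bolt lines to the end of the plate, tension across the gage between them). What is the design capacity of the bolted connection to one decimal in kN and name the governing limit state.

328.9 kN (gross-section yield governs)

Bolt shear: A_b = π(27)²/4 = 572.56 mm². φR_n = 0.75 × 372 × 572.56 × 10 × 1 = 1597.4 kN.
Bearing (6 mm plate, F_u = 450 MPa): end bolts L_c = 60 − 30/2 = 45, R_n = min(1.2×45×6×450, 2.4×27×6×450) = 145.8 kN/bolt; interior L_c = 90 − 30 = 60, R_n = 174.96 kN/bolt. φR_n = 0.75 × (2×145.8 + 8×174.96) = 1268.5 kN.
Tension yield (gross): A_g = 203×6 = 1218 mm². φR_n = 0.90 × 300 × 1218 = 328.9 kN.
Block shear: shear path 2×[60+4×90] = 2×420 mm, A_gv = 5040, A_nv = 2×(420 − 4.5×32)×6 = 3312 mm²; tension across gage: (82 − 1×32)×6 = 300 mm². R_n = min(0.6×450×3312, 0.6×300×5040) + 1.0×450×300 = min(894.24, 907.2) + 135 = 1029.2 kN. φR_n = 0.75 × 1029.2 = 771.9 kN.
Governing: min(1597.4, 1268.5, 328.9, 771.9) = 328.9 kN → gross-section yield.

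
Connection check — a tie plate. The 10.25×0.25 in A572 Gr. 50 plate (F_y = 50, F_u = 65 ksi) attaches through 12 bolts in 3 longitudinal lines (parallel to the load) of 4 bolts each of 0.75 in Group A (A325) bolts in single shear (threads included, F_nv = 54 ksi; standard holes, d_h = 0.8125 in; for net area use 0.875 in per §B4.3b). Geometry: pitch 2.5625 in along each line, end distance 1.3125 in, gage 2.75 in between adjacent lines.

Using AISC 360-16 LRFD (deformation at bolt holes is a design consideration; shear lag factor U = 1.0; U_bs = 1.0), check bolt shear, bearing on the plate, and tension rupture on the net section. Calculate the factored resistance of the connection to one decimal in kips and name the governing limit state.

Bolt shear: A_b = π(0.75)²/4 = 0.44179 in². φR_n = 0.75 × 54 × 0.44179 × 12 × 1 = 214.7 kips.
Bearing (0.25 in plate, F_u = 65 ksi): end bolts L_c = 1.3125 − 0.8125/2 = 0.90625, R_n = min(1.2×0.90625×0.25×65, 2.4×0.75×0.25×65) = 17.672 kips/bolt; interior L_c = 2.5625 − 0.8125 = 1.75, R_n = 29.25 kips/bolt. φR_n = 0.75 × (3×17.672 + 9×29.25) = 237.2 kips.
Tension rupture (net): A_n = (10.25 − 3×0.875)×0.25 = 1.9063 in² (U = 1.0, A_e = A_n). φR_n = 0.75 × 65 × 1.9063 = 92.9 kips.
Governing: min(214.7, 237.2, 92.9) = 92.9 kips → net-section rupture.

92.9 kips (net-section rupture governs)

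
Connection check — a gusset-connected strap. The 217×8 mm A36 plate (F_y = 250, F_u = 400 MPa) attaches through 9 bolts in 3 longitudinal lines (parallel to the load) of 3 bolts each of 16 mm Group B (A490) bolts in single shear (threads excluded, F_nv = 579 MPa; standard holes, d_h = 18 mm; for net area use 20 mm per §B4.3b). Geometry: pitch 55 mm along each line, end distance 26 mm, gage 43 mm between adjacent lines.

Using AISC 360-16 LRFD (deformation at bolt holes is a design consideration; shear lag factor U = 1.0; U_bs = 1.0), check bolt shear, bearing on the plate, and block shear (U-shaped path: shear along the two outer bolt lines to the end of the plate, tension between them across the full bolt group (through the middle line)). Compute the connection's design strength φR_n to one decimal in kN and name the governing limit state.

Bolt shear: A_b = π(16)²/4 = 201.06 mm². φR_n = 0.75 × 579 × 201.06 × 9 × 1 = 785.8 kN.
Bearing (8 mm plate, F_u = 400 MPa): end bolts L_c = 26 − 18/2 = 17, R_n = min(1.2×17×8×400, 2.4×16×8×400) = 65.28 kN/bolt; interior L_c = 55 − 18 = 37, R_n = 122.88 kN/bolt. φR_n = 0.75 × (3×65.28 + 6×122.88) = 699.8 kN.
Block shear: shear path 2×[26+2×55] = 2×136 mm, A_gv = 2176, A_nv = 2×(136 − 2.5×20)×8 = 1376 mm²; tension across gage: (86 − 2×20)×8 = 368 mm². R_n = min(0.6×400×1376, 0.6×250×2176) + 1.0×400×368 = min(330.24, 326.4) + 147.2 = 473.6 kN. φR_n = 0.75 × 473.6 = 355.2 kN.
Governing: min(785.8, 699.8, 355.2) = 355.2 kN → block shear.

355.2 kN (block shear governs)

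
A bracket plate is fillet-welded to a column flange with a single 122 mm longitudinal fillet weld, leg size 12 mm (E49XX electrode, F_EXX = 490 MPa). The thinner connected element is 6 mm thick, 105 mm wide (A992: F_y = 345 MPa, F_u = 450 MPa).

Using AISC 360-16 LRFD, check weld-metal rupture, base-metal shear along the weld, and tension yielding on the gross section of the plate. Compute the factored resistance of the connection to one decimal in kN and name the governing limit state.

148.2 kN (base-metal shear governs)

Weld metal: throat = 0.707×12 = 8.484 mm, L = 122 mm. φR_n = 0.75 × 0.6 × 490 × 8.484 × 122 = 228.2 kN.
Base metal shear (6 mm plate): yield φR_n = 1.0×0.6×345×6×122 = 151.5 kN; rupture φR_n = 0.75×0.6×450×6×122 = 148.2 kN; take 148.2 kN (rupture).
Tension yield (gross): A_g = 105×6 = 630 mm². φR_n = 0.90 × 345 × 630 = 195.6 kN.
Governing: min(228.2, 148.2, 195.6) = 148.2 kN → base-metal shear.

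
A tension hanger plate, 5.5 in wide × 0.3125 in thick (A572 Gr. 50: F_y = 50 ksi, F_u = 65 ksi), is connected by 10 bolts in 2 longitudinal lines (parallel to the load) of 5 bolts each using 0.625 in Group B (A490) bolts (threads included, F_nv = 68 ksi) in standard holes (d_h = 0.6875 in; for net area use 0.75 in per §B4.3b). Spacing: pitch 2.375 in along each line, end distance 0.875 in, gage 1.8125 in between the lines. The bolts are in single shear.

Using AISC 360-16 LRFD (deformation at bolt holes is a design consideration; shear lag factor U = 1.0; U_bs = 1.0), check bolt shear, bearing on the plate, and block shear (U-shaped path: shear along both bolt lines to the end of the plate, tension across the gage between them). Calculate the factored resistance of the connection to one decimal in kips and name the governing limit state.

Bolt shear: A_b = π(0.625)²/4 = 0.3068 in². φR_n = 0.75 × 68 × 0.3068 × 10 × 1 = 156.5 kips.
Bearing (0.3125 in plate, F_u = 65 ksi): end bolts L_c = 0.875 − 0.6875/2 = 0.53125, R_n = min(1.2×0.53125×0.3125×65, 2.4×0.625×0.3125×65) = 12.949 kips/bolt; interior L_c = 2.375 − 0.6875 = 1.6875, R_n = 30.469 kips/bolt. φR_n = 0.75 × (2×12.949 + 8×30.469) = 202.2 kips.
Block shear: shear path 2×[0.875+4×2.375] = 2×10.375 in, A_gv = 6.4844, A_nv = 2×(10.375 − 4.5×0.75)×0.3125 = 4.375 in²; tension across gage: (1.8125 − 1×0.75)×0.3125 = 0.33203 in². R_n = min(0.6×65×4.375, 0.6×50×6.4844) + 1.0×65×0.33203 = min(170.63, 194.53) + 21.582 = 192.21 kips. φR_n = 0.75 × 192.21 = 144.2 kips.
Governing: min(156.5, 202.2, 144.2) = 144.2 kips → block shear.

144.2 kips (block shear governs)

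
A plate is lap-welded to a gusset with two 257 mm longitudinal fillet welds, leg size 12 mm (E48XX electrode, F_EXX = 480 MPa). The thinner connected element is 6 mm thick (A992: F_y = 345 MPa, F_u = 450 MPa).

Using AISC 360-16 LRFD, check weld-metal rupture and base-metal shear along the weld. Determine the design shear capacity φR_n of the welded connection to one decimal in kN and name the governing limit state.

624.5 kN (base-metal shear governs)

Weld metal: throat = 0.707×12 = 8.484 mm, L = 2×257 = 514 mm. φR_n = 0.75 × 0.6 × 480 × 8.484 × 514 = 941.9 kN.
Base metal shear (6 mm plate): yield φR_n = 1.0×0.6×345×6×514 = 638.4 kN; rupture φR_n = 0.75×0.6×450×6×514 = 624.5 kN; take 624.5 kN (rupture).
Governing: min(941.9, 624.5) = 624.5 kN → base-metal shear.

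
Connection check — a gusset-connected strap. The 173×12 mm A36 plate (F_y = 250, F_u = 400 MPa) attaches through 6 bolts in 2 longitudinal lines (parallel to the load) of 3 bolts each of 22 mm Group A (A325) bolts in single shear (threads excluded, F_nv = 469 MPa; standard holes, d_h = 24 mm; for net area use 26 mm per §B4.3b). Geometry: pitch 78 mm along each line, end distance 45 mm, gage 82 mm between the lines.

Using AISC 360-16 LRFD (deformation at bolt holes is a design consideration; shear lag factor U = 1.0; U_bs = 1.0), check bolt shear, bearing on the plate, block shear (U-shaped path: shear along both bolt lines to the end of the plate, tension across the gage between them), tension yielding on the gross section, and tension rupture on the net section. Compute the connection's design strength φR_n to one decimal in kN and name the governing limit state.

Bolt shear: A_b = π(22)²/4 = 380.13 mm². φR_n = 0.75 × 469 × 380.13 × 6 × 1 = 802.3 kN.
Bearing (12 mm plate, F_u = 400 MPa): end bolts L_c = 45 − 24/2 = 33, R_n = min(1.2×33×12×400, 2.4×22×12×400) = 190.08 kN/bolt; interior L_c = 78 − 24 = 54, R_n = 253.44 kN/bolt. φR_n = 0.75 × (2×190.08 + 4×253.44) = 1045.4 kN.
Block shear: shear path 2×[45+2×78] = 2×201 mm, A_gv = 4824, A_nv = 2×(201 − 2.5×26)×12 = 3264 mm²; tension across gage: (82 − 1×26)×12 = 672 mm². R_n = min(0.6×400×3264, 0.6×250×4824) + 1.0×400×672 = min(783.36, 723.6) + 268.8 = 992.4 kN. φR_n = 0.75 × 992.4 = 744.3 kN.
Tension yield (gross): A_g = 173×12 = 2076 mm². φR_n = 0.90 × 250 × 2076 = 467.1 kN.
Tension rupture (net): A_n = (173 − 2×26)×12 = 1452 mm² (U = 1.0, A_e = A_n). φR_n = 0.75 × 400 × 1452 = 435.6 kN.
Governing: min(802.3, 1045.4, 744.3, 467.1, 435.6) = 435.6 kN → net-section rupture.

435.6 kN (net-section rupture governs)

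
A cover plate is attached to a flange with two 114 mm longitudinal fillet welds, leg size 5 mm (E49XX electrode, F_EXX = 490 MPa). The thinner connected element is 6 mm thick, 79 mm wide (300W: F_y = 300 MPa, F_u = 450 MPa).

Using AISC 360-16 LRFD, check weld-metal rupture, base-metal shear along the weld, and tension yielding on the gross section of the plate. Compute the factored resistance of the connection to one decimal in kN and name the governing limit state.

128.0 kN (gross-section yield governs)

Weld metal: throat = 0.707×5 = 3.535 mm, L = 2×114 = 228 mm. φR_n = 0.75 × 0.6 × 490 × 3.535 × 228 = 177.7 kN.
Base metal shear (6 mm plate): yield φR_n = 1.0×0.6×300×6×228 = 246.2 kN; rupture φR_n = 0.75×0.6×450×6×228 = 277.0 kN; take 246.2 kN (yield).
Tension yield (gross): A_g = 79×6 = 474 mm². φR_n = 0.90 × 300 × 474 = 128.0 kN.
Governing: min(177.7, 246.2, 128.0) = 128.0 kN → gross-section yield.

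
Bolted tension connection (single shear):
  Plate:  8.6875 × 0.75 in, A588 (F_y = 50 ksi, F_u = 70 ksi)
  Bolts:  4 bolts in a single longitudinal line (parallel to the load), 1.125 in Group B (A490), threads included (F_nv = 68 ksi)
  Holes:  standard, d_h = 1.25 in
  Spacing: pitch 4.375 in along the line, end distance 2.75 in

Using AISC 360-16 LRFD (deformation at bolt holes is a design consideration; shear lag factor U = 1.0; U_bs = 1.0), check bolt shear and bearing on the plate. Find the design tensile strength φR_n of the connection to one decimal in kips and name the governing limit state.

Bolt shear: A_b = π(1.125)²/4 = 0.99402 in². φR_n = 0.75 × 68 × 0.99402 × 4 × 1 = 202.8 kips.
Bearing (0.75 in plate, F_u = 70 ksi): end bolts L_c = 2.75 − 1.25/2 = 2.125, R_n = min(1.2×2.125×0.75×70, 2.4×1.125×0.75×70) = 133.88 kips/bolt; interior L_c = 4.375 − 1.25 = 3.125, R_n = 141.75 kips/bolt. φR_n = 0.75 × (1×133.88 + 3×141.75) = 419.3 kips.
Governing: min(202.8, 419.3) = 202.8 kips → bolt shear.

202.8 kips (bolt shear governs)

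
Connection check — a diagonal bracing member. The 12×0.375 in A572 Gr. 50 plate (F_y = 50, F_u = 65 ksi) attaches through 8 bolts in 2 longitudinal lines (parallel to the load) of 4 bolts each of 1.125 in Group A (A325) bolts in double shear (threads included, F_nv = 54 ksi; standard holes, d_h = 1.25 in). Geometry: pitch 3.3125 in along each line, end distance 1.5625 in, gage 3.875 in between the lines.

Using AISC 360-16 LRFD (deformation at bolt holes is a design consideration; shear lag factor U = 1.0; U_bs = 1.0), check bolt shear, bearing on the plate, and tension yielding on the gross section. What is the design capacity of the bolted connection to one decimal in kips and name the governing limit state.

202.5 kips (gross-section yield governs)

Bolt shear: A_b = π(1.125)²/4 = 0.99402 in². φR_n = 0.75 × 54 × 0.99402 × 8 × 2 = 644.1 kips.
Bearing (0.375 in plate, F_u = 65 ksi): end bolts L_c = 1.5625 − 1.25/2 = 0.9375, R_n = min(1.2×0.9375×0.375×65, 2.4×1.125×0.375×65) = 27.422 kips/bolt; interior L_c = 3.3125 − 1.25 = 2.0625, R_n = 60.328 kips/bolt. φR_n = 0.75 × (2×27.422 + 6×60.328) = 312.6 kips.
Tension yield (gross): A_g = 12×0.375 = 4.5 in². φR_n = 0.90 × 50 × 4.5 = 202.5 kips.
Governing: min(644.1, 312.6, 202.5) = 202.5 kips → gross-section yield.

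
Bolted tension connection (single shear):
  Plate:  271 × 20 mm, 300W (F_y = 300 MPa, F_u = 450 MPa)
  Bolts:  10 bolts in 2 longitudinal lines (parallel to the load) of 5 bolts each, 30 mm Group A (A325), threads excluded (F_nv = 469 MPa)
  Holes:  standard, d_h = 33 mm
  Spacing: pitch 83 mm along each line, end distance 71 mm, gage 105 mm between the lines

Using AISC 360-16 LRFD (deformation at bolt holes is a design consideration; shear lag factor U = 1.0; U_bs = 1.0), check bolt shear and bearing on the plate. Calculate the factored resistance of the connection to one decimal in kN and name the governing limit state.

Bolt shear: A_b = π(30)²/4 = 706.86 mm². φR_n = 0.75 × 469 × 706.86 × 10 × 1 = 2486.4 kN.
Bearing (20 mm plate, F_u = 450 MPa): end bolts L_c = 71 − 33/2 = 54.5, R_n = min(1.2×54.5×20×450, 2.4×30×20×450) = 588.6 kN/bolt; interior L_c = 83 − 33 = 50, R_n = 540 kN/bolt. φR_n = 0.75 × (2×588.6 + 8×540) = 4122.9 kN.
Governing: min(2486.4, 4122.9) = 2486.4 kN → bolt shear.

2486.4 kN (bolt shear governs)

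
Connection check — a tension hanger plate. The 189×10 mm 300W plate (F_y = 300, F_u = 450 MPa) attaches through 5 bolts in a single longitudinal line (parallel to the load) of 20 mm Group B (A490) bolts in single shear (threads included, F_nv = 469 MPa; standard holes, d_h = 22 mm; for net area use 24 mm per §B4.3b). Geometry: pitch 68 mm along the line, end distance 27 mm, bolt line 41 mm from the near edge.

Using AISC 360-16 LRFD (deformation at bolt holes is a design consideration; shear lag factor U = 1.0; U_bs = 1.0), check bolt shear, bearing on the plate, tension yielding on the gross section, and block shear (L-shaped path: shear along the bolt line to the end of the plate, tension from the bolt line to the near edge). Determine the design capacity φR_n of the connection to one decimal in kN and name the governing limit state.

484.7 kN (block shear governs)

Bolt shear: A_b = π(20)²/4 = 314.16 mm². φR_n = 0.75 × 469 × 314.16 × 5 × 1 = 552.5 kN.
Bearing (10 mm plate, F_u = 450 MPa): end bolts L_c = 27 − 22/2 = 16, R_n = min(1.2×16×10×450, 2.4×20×10×450) = 86.4 kN/bolt; interior L_c = 68 − 22 = 46, R_n = 216 kN/bolt. φR_n = 0.75 × (1×86.4 + 4×216) = 712.8 kN.
Tension yield (gross): A_g = 189×10 = 1890 mm². φR_n = 0.90 × 300 × 1890 = 510.3 kN.
Block shear: shear path 1×[27+4×68] = 1×299 mm, A_gv = 2990, A_nv = 1×(299 − 4.5×24)×10 = 1910 mm²; tension to near edge: (41 − 0.5×24)×10 = 290 mm². R_n = min(0.6×450×1910, 0.6×300×2990) + 1.0×450×290 = min(515.7, 538.2) + 130.5 = 646.2 kN. φR_n = 0.75 × 646.2 = 484.7 kN.
Governing: min(552.5, 712.8, 510.3, 484.7) = 484.7 kN → block shear.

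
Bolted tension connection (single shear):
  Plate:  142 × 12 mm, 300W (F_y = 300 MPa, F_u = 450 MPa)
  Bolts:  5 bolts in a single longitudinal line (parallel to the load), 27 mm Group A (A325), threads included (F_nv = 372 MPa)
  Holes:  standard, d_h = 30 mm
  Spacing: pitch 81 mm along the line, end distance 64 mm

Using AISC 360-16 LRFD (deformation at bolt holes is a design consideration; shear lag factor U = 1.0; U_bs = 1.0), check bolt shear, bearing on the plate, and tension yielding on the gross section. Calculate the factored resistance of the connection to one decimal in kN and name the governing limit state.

460.1 kN (gross-section yield governs)

Bolt shear: A_b = π(27)²/4 = 572.56 mm². φR_n = 0.75 × 372 × 572.56 × 5 × 1 = 798.7 kN.
Bearing (12 mm plate, F_u = 450 MPa): end bolts L_c = 64 − 30/2 = 49, R_n = min(1.2×49×12×450, 2.4×27×12×450) = 317.52 kN/bolt; interior L_c = 81 − 30 = 51, R_n = 330.48 kN/bolt. φR_n = 0.75 × (1×317.52 + 4×330.48) = 1229.6 kN.
Tension yield (gross): A_g = 142×12 = 1704 mm². φR_n = 0.90 × 300 × 1704 = 460.1 kN.
Governing: min(798.7, 1229.6, 460.1) = 460.1 kN → gross-section yield.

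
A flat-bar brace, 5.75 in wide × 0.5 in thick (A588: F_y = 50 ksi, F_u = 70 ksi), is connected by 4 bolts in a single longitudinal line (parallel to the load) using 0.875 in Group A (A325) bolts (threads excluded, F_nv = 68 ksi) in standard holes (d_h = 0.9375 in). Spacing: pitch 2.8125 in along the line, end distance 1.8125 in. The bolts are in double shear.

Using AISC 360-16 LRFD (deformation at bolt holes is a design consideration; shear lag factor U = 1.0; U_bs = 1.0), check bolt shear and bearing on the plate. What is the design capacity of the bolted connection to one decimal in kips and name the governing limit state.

207.7 kips (bearing governs)

Bolt shear: A_b = π(0.875)²/4 = 0.60132 in². φR_n = 0.75 × 68 × 0.60132 × 4 × 2 = 245.3 kips.
Bearing (0.5 in plate, F_u = 70 ksi): end bolts L_c = 1.8125 − 0.9375/2 = 1.34375, R_n = min(1.2×1.34375×0.5×70, 2.4×0.875×0.5×70) = 56.438 kips/bolt; interior L_c = 2.8125 − 0.9375 = 1.875, R_n = 73.5 kips/bolt. φR_n = 0.75 × (1×56.438 + 3×73.5) = 207.7 kips.
Governing: min(245.3, 207.7) = 207.7 kips → bearing.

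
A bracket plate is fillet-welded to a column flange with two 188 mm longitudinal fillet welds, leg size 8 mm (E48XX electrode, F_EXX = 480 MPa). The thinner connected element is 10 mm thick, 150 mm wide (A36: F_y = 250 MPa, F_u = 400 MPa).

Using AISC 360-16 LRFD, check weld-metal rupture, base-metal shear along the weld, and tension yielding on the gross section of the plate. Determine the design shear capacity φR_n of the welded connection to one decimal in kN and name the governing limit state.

337.5 kN (gross-section yield governs)

Weld metal: throat = 0.707×8 = 5.656 mm, L = 2×188 = 376 mm. φR_n = 0.75 × 0.6 × 480 × 5.656 × 376 = 459.4 kN.
Base metal shear (10 mm plate): yield φR_n = 1.0×0.6×250×10×376 = 564.0 kN; rupture φR_n = 0.75×0.6×400×10×376 = 676.8 kN; take 564.0 kN (yield).
Tension yield (gross): A_g = 150×10 = 1500 mm². φR_n = 0.90 × 250 × 1500 = 337.5 kN.
Governing: min(459.4, 564.0, 337.5) = 337.5 kN → gross-section yield.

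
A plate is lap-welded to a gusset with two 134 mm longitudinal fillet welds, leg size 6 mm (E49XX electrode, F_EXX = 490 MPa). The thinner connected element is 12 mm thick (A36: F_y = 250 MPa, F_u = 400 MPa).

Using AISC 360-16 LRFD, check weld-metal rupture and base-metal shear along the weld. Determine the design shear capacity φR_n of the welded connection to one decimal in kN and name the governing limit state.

250.7 kN (weld metal governs)

Weld metal: throat = 0.707×6 = 4.242 mm, L = 2×134 = 268 mm. φR_n = 0.75 × 0.6 × 490 × 4.242 × 268 = 250.7 kN.
Base metal shear (12 mm plate): yield φR_n = 1.0×0.6×250×12×268 = 482.4 kN; rupture φR_n = 0.75×0.6×400×12×268 = 578.9 kN; take 482.4 kN (yield).
Governing: min(250.7, 482.4) = 250.7 kN → weld metal.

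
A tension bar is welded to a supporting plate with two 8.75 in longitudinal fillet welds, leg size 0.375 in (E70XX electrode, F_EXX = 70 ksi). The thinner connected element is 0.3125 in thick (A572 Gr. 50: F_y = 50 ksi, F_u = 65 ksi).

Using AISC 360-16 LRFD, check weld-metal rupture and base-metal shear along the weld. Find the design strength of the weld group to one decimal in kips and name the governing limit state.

146.2 kips (weld metal governs)

Weld metal: throat = 0.707×0.375 = 0.26513 in, L = 2×8.75 = 17.5 in. φR_n = 0.75 × 0.6 × 70 × 0.26513 × 17.5 = 146.2 kips.
Base metal shear (0.3125 in plate): yield φR_n = 1.0×0.6×50×0.3125×17.5 = 164.1 kips; rupture φR_n = 0.75×0.6×65×0.3125×17.5 = 160.0 kips; take 160.0 kips (rupture).
Governing: min(146.2, 160.0) = 146.2 kips → weld metal.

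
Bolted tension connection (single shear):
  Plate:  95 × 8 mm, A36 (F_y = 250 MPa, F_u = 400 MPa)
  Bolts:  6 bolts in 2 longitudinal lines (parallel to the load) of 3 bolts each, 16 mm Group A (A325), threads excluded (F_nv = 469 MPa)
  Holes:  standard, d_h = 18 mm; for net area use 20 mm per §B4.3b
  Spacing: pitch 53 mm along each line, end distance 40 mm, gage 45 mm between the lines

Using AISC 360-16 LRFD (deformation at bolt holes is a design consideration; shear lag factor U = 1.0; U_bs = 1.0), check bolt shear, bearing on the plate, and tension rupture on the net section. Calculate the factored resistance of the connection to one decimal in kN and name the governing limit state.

Bolt shear: A_b = π(16)²/4 = 201.06 mm². φR_n = 0.75 × 469 × 201.06 × 6 × 1 = 424.3 kN.
Bearing (8 mm plate, F_u = 400 MPa): end bolts L_c = 40 − 18/2 = 31, R_n = min(1.2×31×8×400, 2.4×16×8×400) = 119.04 kN/bolt; interior L_c = 53 − 18 = 35, R_n = 122.88 kN/bolt. φR_n = 0.75 × (2×119.04 + 4×122.88) = 547.2 kN.
Tension rupture (net): A_n = (95 − 2×20)×8 = 440 mm² (U = 1.0, A_e = A_n). φR_n = 0.75 × 400 × 440 = 132.0 kN.
Governing: min(424.3, 547.2, 132.0) = 132.0 kN → net-section rupture.

132.0 kN (net-section rupture governs)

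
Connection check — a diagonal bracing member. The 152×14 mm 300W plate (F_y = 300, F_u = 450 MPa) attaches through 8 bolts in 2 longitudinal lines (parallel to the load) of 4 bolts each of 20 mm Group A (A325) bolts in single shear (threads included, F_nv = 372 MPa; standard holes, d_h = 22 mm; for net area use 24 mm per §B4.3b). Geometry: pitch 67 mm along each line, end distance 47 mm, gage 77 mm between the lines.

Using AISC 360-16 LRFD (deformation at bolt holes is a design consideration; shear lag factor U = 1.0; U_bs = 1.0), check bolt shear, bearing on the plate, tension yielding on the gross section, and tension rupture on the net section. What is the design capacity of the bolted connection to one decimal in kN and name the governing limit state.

491.4 kN (net-section rupture governs)

Bolt shear: A_b = π(20)²/4 = 314.16 mm². φR_n = 0.75 × 372 × 314.16 × 8 × 1 = 701.2 kN.
Bearing (14 mm plate, F_u = 450 MPa): end bolts L_c = 47 − 22/2 = 36, R_n = min(1.2×36×14×450, 2.4×20×14×450) = 272.16 kN/bolt; interior L_c = 67 − 22 = 45, R_n = 302.4 kN/bolt. φR_n = 0.75 × (2×272.16 + 6×302.4) = 1769.0 kN.
Tension yield (gross): A_g = 152×14 = 2128 mm². φR_n = 0.90 × 300 × 2128 = 574.6 kN.
Tension rupture (net): A_n = (152 − 2×24)×14 = 1456 mm² (U = 1.0, A_e = A_n). φR_n = 0.75 × 450 × 1456 = 491.4 kN.
Governing: min(701.2, 1769.0, 574.6, 491.4) = 491.4 kN → net-section rupture.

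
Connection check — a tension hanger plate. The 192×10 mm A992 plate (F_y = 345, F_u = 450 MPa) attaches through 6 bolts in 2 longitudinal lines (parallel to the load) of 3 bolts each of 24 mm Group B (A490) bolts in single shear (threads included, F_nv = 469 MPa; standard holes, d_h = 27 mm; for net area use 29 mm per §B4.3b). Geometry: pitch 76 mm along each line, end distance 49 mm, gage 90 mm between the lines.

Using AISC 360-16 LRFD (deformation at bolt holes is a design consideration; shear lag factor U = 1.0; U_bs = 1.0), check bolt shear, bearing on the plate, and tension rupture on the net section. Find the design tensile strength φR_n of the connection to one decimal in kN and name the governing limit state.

Bolt shear: A_b = π(24)²/4 = 452.39 mm². φR_n = 0.75 × 469 × 452.39 × 6 × 1 = 954.8 kN.
Bearing (10 mm plate, F_u = 450 MPa): end bolts L_c = 49 − 27/2 = 35.5, R_n = min(1.2×35.5×10×450, 2.4×24×10×450) = 191.7 kN/bolt; interior L_c = 76 − 27 = 49, R_n = 259.2 kN/bolt. φR_n = 0.75 × (2×191.7 + 4×259.2) = 1065.2 kN.
Tension rupture (net): A_n = (192 − 2×29)×10 = 1340 mm² (U = 1.0, A_e = A_n). φR_n = 0.75 × 450 × 1340 = 452.3 kN.
Governing: min(954.8, 1065.2, 452.3) = 452.3 kN → net-section rupture.

452.3 kN (net-section rupture governs)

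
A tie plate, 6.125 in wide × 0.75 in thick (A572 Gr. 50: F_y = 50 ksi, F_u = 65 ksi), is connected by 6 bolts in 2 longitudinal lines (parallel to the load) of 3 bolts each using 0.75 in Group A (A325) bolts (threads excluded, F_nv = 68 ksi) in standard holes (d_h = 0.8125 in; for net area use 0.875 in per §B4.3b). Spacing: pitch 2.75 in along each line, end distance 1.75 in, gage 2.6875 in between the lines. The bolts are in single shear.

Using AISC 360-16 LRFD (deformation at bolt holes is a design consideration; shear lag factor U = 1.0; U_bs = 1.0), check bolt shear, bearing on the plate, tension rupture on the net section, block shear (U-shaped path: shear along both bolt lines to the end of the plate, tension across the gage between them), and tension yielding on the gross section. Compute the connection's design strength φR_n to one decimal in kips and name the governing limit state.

135.2 kips (bolt shear governs)

Bolt shear: A_b = π(0.75)²/4 = 0.44179 in². φR_n = 0.75 × 68 × 0.44179 × 6 × 1 = 135.2 kips.
Bearing (0.75 in plate, F_u = 65 ksi): end bolts L_c = 1.75 − 0.8125/2 = 1.34375, R_n = min(1.2×1.34375×0.75×65, 2.4×0.75×0.75×65) = 78.609 kips/bolt; interior L_c = 2.75 − 0.8125 = 1.9375, R_n = 87.75 kips/bolt. φR_n = 0.75 × (2×78.609 + 4×87.75) = 381.2 kips.
Tension rupture (net): A_n = (6.125 − 2×0.875)×0.75 = 3.2813 in² (U = 1.0, A_e = A_n). φR_n = 0.75 × 65 × 3.2813 = 160.0 kips.
Block shear: shear path 2×[1.75+2×2.75] = 2×7.25 in, A_gv = 10.875, A_nv = 2×(7.25 − 2.5×0.875)×0.75 = 7.5938 in²; tension across gage: (2.6875 − 1×0.875)×0.75 = 1.3594 in². R_n = min(0.6×65×7.5938, 0.6×50×10.875) + 1.0×65×1.3594 = min(296.16, 326.25) + 88.361 = 384.52 kips. φR_n = 0.75 × 384.52 = 288.4 kips.
Tension yield (gross): A_g = 6.125×0.75 = 4.5938 in². φR_n = 0.90 × 50 × 4.5938 = 206.7 kips.
Governing: min(135.2, 381.2, 160.0, 288.4, 206.7) = 135.2 kips → bolt shear.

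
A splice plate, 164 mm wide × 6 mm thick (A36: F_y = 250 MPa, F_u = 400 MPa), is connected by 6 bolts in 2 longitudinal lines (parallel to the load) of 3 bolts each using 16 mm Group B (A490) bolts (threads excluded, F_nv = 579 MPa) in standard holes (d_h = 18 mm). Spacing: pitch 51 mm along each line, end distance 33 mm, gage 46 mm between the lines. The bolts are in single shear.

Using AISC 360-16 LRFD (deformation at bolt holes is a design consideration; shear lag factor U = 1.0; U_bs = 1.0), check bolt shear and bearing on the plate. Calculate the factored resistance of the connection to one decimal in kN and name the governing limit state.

380.2 kN (bearing governs)

Bolt shear: A_b = π(16)²/4 = 201.06 mm². φR_n = 0.75 × 579 × 201.06 × 6 × 1 = 523.9 kN.
Bearing (6 mm plate, F_u = 400 MPa): end bolts L_c = 33 − 18/2 = 24, R_n = min(1.2×24×6×400, 2.4×16×6×400) = 69.12 kN/bolt; interior L_c = 51 − 18 = 33, R_n = 92.16 kN/bolt. φR_n = 0.75 × (2×69.12 + 4×92.16) = 380.2 kN.
Governing: min(523.9, 380.2) = 380.2 kN → bearing.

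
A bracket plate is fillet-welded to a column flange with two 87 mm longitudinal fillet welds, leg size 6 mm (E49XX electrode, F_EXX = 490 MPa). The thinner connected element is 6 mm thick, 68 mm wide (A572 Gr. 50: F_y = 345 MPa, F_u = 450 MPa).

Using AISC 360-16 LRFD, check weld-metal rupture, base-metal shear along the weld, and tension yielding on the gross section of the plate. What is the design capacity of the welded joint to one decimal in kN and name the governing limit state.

126.7 kN (gross-section yield governs)

Weld metal: throat = 0.707×6 = 4.242 mm, L = 2×87 = 174 mm. φR_n = 0.75 × 0.6 × 490 × 4.242 × 174 = 162.8 kN.
Base metal shear (6 mm plate): yield φR_n = 1.0×0.6×345×6×174 = 216.1 kN; rupture φR_n = 0.75×0.6×450×6×174 = 211.4 kN; take 211.4 kN (rupture).
Tension yield (gross): A_g = 68×6 = 408 mm². φR_n = 0.90 × 345 × 408 = 126.7 kN.
Governing: min(162.8, 211.4, 126.7) = 126.7 kN → gross-section yield.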